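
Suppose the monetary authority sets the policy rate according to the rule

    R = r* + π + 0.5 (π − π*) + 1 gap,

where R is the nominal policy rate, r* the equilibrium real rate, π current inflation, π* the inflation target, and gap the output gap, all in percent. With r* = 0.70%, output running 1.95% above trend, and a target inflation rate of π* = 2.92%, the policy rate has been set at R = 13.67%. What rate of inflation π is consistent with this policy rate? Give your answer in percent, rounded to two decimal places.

8.32%

Output 1.95% above potential → gap = 1.95.
Collecting π: R = r* + (1 + 0.5) π − 0.5 π* + 1 gap
1.5 π = 13.67 − 0.70 + 0.5 × 2.92 − 1 × 1.95 = 12.48
π = 12.48 / 1.5 = 8.32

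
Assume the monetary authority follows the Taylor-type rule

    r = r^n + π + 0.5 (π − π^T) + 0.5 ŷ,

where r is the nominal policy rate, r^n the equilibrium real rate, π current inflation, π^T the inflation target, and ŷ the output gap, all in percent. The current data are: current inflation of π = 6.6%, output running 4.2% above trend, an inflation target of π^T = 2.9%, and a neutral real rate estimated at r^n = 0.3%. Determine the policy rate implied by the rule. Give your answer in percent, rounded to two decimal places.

10.85%

Output 4.2% above potential → ŷ = 4.2.
r = 0.3 + 6.6 + 0.5 × (6.6 − 2.9) + 0.5 × 4.2
   = 0.3 + 6.6 + 1.85 + 2.1 = 10.85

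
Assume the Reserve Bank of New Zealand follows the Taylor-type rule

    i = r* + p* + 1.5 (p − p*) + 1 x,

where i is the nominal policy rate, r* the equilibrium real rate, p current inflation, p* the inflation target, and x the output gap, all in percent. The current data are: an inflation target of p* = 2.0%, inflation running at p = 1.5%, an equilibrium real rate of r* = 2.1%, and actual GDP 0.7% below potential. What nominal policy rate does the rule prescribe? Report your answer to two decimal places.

Output 0.7% below potential → x = -0.7.
i = 2.1 + 2.0 + 1.5 × (1.5 − 2.0) + 1 × (-0.7)
   = 2.1 + 2 − 0.75 − 0.7 = 2.65

2.65%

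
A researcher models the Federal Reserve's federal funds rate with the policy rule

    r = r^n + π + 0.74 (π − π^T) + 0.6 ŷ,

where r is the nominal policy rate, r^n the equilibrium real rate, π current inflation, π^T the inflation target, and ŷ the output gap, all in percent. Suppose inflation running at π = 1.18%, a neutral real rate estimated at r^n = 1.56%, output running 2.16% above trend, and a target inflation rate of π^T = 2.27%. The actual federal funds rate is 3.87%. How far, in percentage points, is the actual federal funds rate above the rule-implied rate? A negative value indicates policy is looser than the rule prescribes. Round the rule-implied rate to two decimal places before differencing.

Output 2.16% above potential → ŷ = 2.16.
r = 1.56 + 1.18 + 0.74 × (1.18 − 2.27) + 0.6 × 2.16
   = 1.56 + 1.18 − 0.8066 + 1.296 = 3.23
Deviation = 3.87 − 3.23 = 0.64 pp.

0.64 pp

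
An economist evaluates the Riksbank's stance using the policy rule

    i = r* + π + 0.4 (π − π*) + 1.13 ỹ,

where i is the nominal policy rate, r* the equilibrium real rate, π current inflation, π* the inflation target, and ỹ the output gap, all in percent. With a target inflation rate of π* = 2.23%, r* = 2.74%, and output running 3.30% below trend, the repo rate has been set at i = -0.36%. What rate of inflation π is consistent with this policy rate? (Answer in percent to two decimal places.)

Output 3.30% below potential → ỹ = -3.30.
Collecting π: i = r* + (1 + 0.4) π − 0.4 π* + 1.13 ỹ
1.4 π = -0.36 − 2.74 + 0.4 × 2.23 − 1.13 × (-3.30) = 1.521
π = 1.521 / 1.4 = 1.09

1.09%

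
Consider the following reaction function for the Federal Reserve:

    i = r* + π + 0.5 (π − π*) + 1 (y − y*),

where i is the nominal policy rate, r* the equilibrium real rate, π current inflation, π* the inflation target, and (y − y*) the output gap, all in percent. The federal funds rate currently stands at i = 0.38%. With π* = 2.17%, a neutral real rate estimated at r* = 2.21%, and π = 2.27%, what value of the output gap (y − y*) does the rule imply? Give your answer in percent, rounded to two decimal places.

-4.15%

1 (y − y*) = 0.38 − 2.21 − 2.27 − 0.5 × (2.27 − 2.17) = -4.15
(y − y*) = -4.15 / 1 = -4.15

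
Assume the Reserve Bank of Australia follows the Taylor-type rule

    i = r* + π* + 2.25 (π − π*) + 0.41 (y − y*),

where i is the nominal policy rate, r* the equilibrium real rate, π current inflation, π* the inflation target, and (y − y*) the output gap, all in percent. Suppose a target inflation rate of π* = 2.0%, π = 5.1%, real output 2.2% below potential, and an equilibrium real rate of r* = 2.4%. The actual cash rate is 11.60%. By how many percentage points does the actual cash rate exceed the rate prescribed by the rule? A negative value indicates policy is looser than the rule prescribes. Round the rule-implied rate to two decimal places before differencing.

1.13 pp

Output 2.2% below potential → (y − y*) = -2.2.
i = 2.4 + 2.0 + 2.25 × (5.1 − 2.0) + 0.41 × (-2.2)
   = 2.4 + 2 + 6.975 − 0.902 = 10.47
Deviation = 11.60 − 10.47 = 1.13 pp.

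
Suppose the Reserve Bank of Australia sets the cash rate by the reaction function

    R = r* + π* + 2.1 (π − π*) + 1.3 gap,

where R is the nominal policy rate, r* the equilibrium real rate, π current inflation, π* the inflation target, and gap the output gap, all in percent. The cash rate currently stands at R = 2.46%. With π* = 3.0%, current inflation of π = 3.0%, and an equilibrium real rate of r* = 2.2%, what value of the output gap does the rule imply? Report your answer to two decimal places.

-2.11%

1.3 gap = 2.46 − 2.2 − 3.0 − 2.1 × (3.0 − 3.0) = -2.74
gap = -2.74 / 1.3 = -2.11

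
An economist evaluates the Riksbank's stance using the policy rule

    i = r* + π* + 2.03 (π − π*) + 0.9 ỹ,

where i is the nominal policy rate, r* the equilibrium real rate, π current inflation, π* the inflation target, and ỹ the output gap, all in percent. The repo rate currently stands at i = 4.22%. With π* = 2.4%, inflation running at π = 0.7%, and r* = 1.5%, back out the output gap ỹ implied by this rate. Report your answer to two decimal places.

0.9 ỹ = 4.22 − 1.5 − 2.4 − 2.03 × (0.7 − 2.4) = 3.771
ỹ = 3.771 / 0.9 = 4.19

4.19%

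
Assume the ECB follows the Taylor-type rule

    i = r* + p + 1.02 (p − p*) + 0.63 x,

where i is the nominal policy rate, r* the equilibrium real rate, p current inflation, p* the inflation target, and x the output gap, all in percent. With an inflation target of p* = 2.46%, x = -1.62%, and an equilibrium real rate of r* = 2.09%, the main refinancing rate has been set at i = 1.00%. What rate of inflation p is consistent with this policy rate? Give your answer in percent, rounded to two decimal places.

Collecting p: i = r* + (1 + 1.02) p − 1.02 p* + 0.63 x
2.02 p = 1.00 − 2.09 + 1.02 × 2.46 − 0.63 × (-1.62) = 2.4398
p = 2.4398 / 2.02 = 1.21

1.21%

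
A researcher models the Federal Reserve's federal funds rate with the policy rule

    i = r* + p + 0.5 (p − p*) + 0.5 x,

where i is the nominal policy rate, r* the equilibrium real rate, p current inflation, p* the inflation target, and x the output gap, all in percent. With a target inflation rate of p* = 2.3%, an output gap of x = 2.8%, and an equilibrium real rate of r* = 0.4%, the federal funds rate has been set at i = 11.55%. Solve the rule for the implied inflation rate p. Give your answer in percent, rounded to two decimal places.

7.27%

Collecting p: i = r* + (1 + 0.5) p − 0.5 p* + 0.5 x
1.5 p = 11.55 − 0.4 + 0.5 × 2.3 − 0.5 × 2.8 = 10.9
p = 10.9 / 1.5 = 7.27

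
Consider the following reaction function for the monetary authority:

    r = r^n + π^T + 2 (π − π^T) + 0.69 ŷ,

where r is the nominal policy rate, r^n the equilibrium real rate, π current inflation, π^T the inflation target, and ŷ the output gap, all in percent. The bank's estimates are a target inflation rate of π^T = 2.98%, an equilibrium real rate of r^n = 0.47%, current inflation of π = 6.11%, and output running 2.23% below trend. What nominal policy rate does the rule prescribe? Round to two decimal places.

8.17%

Output 2.23% below potential → ŷ = -2.23.
r = 0.47 + 2.98 + 2 × (6.11 − 2.98) + 0.69 × (-2.23)
   = 0.47 + 2.98 + 6.26 − 1.5387 = 8.17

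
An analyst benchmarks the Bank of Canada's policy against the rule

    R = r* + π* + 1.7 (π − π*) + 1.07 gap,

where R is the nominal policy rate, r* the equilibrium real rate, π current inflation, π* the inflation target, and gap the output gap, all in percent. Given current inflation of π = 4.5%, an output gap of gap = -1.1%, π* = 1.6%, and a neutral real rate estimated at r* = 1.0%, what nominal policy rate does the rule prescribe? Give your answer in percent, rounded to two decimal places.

R = 1.0 + 1.6 + 1.7 × (4.5 − 1.6) + 1.07 × (-1.1)
   = 1.0 + 1.6 + 4.93 − 1.177 = 6.35

6.35%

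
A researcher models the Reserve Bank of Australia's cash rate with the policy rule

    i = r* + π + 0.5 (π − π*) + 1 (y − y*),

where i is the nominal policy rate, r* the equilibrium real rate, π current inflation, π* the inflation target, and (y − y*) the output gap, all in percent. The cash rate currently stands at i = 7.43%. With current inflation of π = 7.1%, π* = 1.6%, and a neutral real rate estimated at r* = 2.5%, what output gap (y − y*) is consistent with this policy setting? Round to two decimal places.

-4.92%

1 (y − y*) = 7.43 − 2.5 − 7.1 − 0.5 × (7.1 − 1.6) = -4.92
(y − y*) = -4.92 / 1 = -4.92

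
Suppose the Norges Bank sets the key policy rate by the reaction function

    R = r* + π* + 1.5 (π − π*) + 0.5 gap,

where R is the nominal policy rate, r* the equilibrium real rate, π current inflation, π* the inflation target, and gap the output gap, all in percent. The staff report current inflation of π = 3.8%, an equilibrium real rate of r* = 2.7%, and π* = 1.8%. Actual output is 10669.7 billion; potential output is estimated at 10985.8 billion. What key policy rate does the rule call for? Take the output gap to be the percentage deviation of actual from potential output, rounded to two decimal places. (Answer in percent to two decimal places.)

Output gap = 100 × (10669.7 − 10985.8) / 10985.8 = -2.88%.
R = 2.70 + 1.80 + 1.5 × (3.80 − 1.80) + 0.5 × (-2.88)
   = 2.70 + 1.8 + 3 − 1.44 = 6.06

6.06%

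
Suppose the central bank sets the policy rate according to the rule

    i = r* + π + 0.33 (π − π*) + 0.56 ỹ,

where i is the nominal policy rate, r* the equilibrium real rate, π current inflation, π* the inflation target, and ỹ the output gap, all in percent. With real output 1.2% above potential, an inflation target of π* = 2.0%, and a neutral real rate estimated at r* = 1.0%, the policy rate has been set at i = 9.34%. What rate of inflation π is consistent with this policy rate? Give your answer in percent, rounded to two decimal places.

Output 1.2% above potential → ỹ = 1.2.
Collecting π: i = r* + (1 + 0.33) π − 0.33 π* + 0.56 ỹ
1.33 π = 9.34 − 1.0 + 0.33 × 2.0 − 0.56 × 1.2 = 8.328
π = 8.328 / 1.33 = 6.26

6.26%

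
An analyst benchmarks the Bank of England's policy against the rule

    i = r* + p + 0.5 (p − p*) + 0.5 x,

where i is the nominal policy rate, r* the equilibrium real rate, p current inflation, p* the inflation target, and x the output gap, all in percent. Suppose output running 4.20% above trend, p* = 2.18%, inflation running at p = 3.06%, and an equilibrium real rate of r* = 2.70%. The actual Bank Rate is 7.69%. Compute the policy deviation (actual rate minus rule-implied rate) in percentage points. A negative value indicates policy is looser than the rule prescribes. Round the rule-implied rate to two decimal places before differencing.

Output 4.20% above potential → x = 4.20.
i = 2.70 + 3.06 + 0.5 × (3.06 − 2.18) + 0.5 × 4.20
   = 2.70 + 3.06 + 0.44 + 2.1 = 8.30
Deviation = 7.69 − 8.30 = -0.61 pp.

-0.61 pp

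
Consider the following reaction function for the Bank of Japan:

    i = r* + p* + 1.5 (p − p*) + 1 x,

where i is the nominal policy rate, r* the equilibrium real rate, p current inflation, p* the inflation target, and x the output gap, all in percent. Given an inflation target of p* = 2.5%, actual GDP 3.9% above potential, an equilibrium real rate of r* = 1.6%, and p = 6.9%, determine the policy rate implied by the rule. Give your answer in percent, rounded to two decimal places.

Output 3.9% above potential → x = 3.9.
i = 1.6 + 2.5 + 1.5 × (6.9 − 2.5) + 1 × 3.9
   = 1.6 + 2.5 + 6.6 + 3.9 = 14.60

14.60%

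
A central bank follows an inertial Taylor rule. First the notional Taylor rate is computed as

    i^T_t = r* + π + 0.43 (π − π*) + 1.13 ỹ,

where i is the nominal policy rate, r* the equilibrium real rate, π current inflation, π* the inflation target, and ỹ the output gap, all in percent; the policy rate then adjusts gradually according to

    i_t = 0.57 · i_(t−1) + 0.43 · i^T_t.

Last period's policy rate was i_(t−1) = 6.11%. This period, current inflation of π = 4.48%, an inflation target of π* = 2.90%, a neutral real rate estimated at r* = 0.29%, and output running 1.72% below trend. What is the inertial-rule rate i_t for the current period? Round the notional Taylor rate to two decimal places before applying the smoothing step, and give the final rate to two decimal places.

Output 1.72% below potential → ỹ = -1.72.
i^T_t = 0.29 + 4.48 + 0.43 × (4.48 − 2.90) + 1.13 × (-1.72)
   = 0.29 + 4.48 + 0.6794 − 1.9436 = 3.51
i_t = 0.57 × 6.11 + 0.43 × 3.51 = 3.4827 + 1.5093 = 4.99

4.99%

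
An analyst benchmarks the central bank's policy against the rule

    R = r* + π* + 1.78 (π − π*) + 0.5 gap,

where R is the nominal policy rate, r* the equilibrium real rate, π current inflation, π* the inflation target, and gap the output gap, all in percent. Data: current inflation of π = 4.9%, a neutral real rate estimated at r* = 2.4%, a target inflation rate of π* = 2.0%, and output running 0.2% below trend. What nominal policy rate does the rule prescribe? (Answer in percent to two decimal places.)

9.46%

Output 0.2% below potential → gap = -0.2.
R = 2.4 + 2.0 + 1.78 × (4.9 − 2.0) + 0.5 × (-0.2)
   = 2.4 + 2 + 5.162 − 0.1 = 9.46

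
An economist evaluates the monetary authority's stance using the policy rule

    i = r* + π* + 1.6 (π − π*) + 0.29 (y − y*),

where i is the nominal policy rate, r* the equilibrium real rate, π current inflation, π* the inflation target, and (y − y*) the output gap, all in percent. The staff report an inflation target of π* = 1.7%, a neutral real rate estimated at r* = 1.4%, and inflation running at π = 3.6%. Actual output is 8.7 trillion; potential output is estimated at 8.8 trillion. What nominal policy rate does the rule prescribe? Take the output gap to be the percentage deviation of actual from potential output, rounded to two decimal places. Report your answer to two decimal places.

5.81%

Output gap = 100 × (8.7 − 8.8) / 8.8 = -1.14%.
i = 1.40 + 1.70 + 1.6 × (3.60 − 1.70) + 0.29 × (-1.14)
   = 1.40 + 1.7 + 3.04 − 0.3306 = 5.81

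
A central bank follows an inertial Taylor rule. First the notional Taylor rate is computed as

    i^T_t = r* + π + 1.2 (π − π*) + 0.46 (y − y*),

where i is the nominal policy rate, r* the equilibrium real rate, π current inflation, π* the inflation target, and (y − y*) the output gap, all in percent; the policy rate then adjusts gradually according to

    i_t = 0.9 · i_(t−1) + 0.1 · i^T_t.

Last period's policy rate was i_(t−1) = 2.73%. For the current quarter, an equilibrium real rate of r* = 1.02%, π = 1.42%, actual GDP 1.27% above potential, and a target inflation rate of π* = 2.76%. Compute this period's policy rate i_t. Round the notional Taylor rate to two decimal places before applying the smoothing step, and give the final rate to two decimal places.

Output 1.27% above potential → (y − y*) = 1.27.
i^T_t = 1.02 + 1.42 + 1.2 × (1.42 − 2.76) + 0.46 × 1.27
   = 1.02 + 1.42 − 1.608 + 0.5842 = 1.42
i_t = 0.9 × 2.73 + 0.1 × 1.42 = 2.457 + 0.142 = 2.60

2.60%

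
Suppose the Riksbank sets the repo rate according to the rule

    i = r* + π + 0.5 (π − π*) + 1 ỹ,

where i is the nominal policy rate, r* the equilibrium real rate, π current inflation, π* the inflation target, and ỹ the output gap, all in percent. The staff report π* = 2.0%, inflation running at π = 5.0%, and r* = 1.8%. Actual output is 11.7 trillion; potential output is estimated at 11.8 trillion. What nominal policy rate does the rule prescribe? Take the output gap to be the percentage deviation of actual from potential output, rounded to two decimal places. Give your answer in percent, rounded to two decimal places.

Output gap = 100 × (11.7 − 11.8) / 11.8 = -0.85%.
i = 1.80 + 5.00 + 0.5 × (5.00 − 2.00) + 1 × (-0.85)
   = 1.80 + 5 + 1.5 − 0.85 = 7.45

7.45%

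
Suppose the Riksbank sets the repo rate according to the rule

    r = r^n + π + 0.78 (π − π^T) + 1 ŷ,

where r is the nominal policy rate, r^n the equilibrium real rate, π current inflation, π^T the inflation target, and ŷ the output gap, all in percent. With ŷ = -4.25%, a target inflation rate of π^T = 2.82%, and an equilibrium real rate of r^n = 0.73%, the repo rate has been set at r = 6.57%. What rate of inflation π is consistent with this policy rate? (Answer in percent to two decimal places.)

Collecting π: r = r^n + (1 + 0.78) π − 0.78 π^T + 1 ŷ
1.78 π = 6.57 − 0.73 + 0.78 × 2.82 − 1 × (-4.25) = 12.2896
π = 12.2896 / 1.78 = 6.90

6.90%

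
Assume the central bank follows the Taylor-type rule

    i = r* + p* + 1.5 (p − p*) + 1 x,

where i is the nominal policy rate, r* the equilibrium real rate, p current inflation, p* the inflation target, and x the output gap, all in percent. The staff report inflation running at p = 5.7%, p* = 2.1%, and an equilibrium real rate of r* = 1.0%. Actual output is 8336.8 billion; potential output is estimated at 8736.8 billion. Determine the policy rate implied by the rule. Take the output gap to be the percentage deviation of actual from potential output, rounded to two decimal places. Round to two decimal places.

3.92%

Output gap = 100 × (8336.8 − 8736.8) / 8736.8 = -4.58%.
i = 1.00 + 2.10 + 1.5 × (5.70 − 2.10) + 1 × (-4.58)
   = 1.00 + 2.1 + 5.4 − 4.58 = 3.92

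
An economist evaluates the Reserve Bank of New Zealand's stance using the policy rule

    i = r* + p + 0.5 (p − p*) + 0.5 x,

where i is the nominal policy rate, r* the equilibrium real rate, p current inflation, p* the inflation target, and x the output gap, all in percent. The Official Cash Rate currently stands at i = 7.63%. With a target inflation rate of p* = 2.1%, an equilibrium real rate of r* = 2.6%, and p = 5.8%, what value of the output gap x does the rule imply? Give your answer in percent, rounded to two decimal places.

-5.24%

0.5 x = 7.63 − 2.6 − 5.8 − 0.5 × (5.8 − 2.1) = -2.62
x = -2.62 / 0.5 = -5.24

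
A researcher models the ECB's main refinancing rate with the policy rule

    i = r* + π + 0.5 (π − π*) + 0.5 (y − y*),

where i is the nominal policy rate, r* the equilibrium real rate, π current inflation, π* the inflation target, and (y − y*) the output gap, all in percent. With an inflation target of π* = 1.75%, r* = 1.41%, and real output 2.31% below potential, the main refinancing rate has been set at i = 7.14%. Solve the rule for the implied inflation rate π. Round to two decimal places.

5.17%

Output 2.31% below potential → (y − y*) = -2.31.
Collecting π: i = r* + (1 + 0.5) π − 0.5 π* + 0.5 (y − y*)
1.5 π = 7.14 − 1.41 + 0.5 × 1.75 − 0.5 × (-2.31) = 7.76
π = 7.76 / 1.5 = 5.17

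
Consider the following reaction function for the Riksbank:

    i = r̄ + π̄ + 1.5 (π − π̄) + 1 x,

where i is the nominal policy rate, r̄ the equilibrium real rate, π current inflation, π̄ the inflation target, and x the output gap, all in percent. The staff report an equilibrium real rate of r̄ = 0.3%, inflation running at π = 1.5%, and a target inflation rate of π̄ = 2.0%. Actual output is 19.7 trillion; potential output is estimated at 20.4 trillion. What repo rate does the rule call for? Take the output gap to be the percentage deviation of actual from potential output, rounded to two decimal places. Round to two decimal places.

-1.88%

Output gap = 100 × (19.7 − 20.4) / 20.4 = -3.43%.
i = 0.30 + 2.00 + 1.5 × (1.50 − 2.00) + 1 × (-3.43)
   = 0.30 + 2 − 0.75 − 3.43 = -1.88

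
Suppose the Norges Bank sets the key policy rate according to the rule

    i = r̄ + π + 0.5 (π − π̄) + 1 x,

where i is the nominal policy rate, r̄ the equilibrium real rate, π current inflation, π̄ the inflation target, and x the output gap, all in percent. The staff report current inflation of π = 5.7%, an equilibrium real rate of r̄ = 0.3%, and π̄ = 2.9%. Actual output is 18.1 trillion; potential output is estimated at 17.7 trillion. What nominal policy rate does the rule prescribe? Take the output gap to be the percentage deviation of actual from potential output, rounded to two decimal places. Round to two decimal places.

Output gap = 100 × (18.1 − 17.7) / 17.7 = 2.26%.
i = 0.30 + 5.70 + 0.5 × (5.70 − 2.90) + 1 × 2.26
   = 0.30 + 5.7 + 1.4 + 2.26 = 9.66

9.66%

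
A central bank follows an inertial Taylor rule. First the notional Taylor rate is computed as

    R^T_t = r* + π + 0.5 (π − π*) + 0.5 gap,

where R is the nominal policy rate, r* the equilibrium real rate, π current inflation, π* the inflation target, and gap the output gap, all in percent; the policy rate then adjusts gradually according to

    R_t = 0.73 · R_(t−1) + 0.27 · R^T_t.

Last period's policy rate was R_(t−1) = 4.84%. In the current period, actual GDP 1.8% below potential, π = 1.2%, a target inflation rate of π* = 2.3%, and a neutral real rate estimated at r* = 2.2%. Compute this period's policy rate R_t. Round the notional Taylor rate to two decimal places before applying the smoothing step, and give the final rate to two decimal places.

Output 1.8% below potential → gap = -1.8.
R^T_t = 2.2 + 1.2 + 0.5 × (1.2 − 2.3) + 0.5 × (-1.8)
   = 2.2 + 1.2 − 0.55 − 0.9 = 1.95
R_t = 0.73 × 4.84 + 0.27 × 1.95 = 3.5332 + 0.5265 = 4.06

4.06%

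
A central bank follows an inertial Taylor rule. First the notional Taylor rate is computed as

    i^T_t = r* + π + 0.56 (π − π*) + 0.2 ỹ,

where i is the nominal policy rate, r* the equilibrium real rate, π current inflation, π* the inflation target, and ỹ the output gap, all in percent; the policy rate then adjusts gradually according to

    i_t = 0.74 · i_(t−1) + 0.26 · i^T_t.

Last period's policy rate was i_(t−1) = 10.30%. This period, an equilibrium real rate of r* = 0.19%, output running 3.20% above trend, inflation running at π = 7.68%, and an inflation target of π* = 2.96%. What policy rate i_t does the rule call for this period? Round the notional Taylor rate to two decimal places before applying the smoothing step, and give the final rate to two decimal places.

Output 3.20% above potential → ỹ = 3.20.
i^T_t = 0.19 + 7.68 + 0.56 × (7.68 − 2.96) + 0.2 × 3.20
   = 0.19 + 7.68 + 2.6432 + 0.64 = 11.15
i_t = 0.74 × 10.30 + 0.26 × 11.15 = 7.622 + 2.899 = 10.52

10.52%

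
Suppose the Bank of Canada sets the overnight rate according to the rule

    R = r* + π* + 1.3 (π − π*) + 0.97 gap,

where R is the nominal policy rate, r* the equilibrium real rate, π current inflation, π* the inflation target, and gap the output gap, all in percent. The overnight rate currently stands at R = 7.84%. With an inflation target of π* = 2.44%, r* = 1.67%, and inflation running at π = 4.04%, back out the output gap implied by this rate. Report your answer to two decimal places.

0.97 gap = 7.84 − 1.67 − 2.44 − 1.3 × (4.04 − 2.44) = 1.65
gap = 1.65 / 0.97 = 1.70

1.70%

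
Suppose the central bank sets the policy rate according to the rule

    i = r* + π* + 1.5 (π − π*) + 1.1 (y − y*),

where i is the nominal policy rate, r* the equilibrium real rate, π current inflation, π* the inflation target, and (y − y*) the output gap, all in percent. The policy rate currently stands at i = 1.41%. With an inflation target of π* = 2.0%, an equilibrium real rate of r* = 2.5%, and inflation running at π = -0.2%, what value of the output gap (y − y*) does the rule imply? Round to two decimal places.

0.19%

1.1 (y − y*) = 1.41 − 2.5 − 2.0 − 1.5 × ((-0.2) − 2.0) = 0.21
(y − y*) = 0.21 / 1.1 = 0.19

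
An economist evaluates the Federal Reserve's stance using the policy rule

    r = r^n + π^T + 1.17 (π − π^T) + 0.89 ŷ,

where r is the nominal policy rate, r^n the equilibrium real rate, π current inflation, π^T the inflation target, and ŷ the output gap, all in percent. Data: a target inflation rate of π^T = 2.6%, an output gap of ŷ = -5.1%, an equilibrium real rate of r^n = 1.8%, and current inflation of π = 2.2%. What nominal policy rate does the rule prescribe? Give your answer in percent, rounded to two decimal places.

-0.61%

r = 1.8 + 2.6 + 1.17 × (2.2 − 2.6) + 0.89 × (-5.1)
   = 1.8 + 2.6 − 0.468 − 4.539 = -0.61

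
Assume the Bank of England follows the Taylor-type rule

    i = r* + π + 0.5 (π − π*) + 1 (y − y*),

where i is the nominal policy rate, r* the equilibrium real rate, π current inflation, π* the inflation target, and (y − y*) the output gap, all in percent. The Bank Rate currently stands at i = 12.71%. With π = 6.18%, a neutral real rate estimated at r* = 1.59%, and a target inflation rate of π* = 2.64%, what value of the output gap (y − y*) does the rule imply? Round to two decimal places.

1 (y − y*) = 12.71 − 1.59 − 6.18 − 0.5 × (6.18 − 2.64) = 3.17
(y − y*) = 3.17 / 1 = 3.17

3.17%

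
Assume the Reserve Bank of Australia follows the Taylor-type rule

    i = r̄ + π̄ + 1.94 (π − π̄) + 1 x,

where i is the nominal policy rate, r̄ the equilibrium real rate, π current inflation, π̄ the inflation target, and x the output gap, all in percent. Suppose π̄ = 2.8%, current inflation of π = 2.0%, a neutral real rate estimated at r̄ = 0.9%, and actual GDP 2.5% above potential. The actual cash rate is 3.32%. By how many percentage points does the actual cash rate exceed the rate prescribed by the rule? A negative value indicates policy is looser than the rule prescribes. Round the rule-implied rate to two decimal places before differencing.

-1.33 pp

Output 2.5% above potential → x = 2.5.
i = 0.9 + 2.8 + 1.94 × (2.0 − 2.8) + 1 × 2.5
   = 0.9 + 2.8 − 1.552 + 2.5 = 4.65
Deviation = 3.32 − 4.65 = -1.33 pp.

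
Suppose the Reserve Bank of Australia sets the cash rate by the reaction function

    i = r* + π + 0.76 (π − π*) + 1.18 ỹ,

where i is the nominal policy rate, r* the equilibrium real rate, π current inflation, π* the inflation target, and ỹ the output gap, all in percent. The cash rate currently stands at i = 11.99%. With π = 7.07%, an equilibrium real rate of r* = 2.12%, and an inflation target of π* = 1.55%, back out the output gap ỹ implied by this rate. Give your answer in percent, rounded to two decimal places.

1.18 ỹ = 11.99 − 2.12 − 7.07 − 0.76 × (7.07 − 1.55) = -1.3952
ỹ = -1.3952 / 1.18 = -1.18

-1.18%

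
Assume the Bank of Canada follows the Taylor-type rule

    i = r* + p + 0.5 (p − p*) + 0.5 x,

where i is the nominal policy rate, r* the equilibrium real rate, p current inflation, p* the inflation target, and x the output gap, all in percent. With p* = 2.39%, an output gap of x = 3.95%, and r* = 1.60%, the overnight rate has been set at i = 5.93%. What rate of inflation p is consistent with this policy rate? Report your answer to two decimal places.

Collecting p: i = r* + (1 + 0.5) p − 0.5 p* + 0.5 x
1.5 p = 5.93 − 1.60 + 0.5 × 2.39 − 0.5 × 3.95 = 3.55
p = 3.55 / 1.5 = 2.37

2.37%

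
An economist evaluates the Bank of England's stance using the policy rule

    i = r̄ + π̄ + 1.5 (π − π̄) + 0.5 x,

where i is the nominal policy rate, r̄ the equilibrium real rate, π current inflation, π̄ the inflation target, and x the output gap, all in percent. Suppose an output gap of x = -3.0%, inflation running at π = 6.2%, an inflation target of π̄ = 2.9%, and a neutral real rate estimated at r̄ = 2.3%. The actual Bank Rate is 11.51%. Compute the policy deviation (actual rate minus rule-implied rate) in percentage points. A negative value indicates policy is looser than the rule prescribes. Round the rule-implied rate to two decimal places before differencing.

2.86 pp

i = 2.3 + 2.9 + 1.5 × (6.2 − 2.9) + 0.5 × (-3.0)
   = 2.3 + 2.9 + 4.95 − 1.5 = 8.65
Deviation = 11.51 − 8.65 = 2.86 pp.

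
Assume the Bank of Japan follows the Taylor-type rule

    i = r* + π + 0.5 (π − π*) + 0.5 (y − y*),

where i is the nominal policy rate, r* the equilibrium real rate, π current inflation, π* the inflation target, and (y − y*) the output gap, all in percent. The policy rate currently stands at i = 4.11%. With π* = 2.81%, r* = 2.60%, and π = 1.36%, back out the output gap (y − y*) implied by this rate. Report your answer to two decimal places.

1.75%

0.5 (y − y*) = 4.11 − 2.60 − 1.36 − 0.5 × (1.36 − 2.81) = 0.875
(y − y*) = 0.875 / 0.5 = 1.75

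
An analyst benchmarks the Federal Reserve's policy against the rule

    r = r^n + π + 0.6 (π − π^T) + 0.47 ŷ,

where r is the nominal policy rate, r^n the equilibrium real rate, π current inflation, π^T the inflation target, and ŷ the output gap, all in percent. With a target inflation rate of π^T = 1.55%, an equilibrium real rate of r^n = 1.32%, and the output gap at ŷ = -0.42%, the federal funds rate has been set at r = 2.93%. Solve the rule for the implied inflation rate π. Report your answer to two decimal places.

Collecting π: r = r^n + (1 + 0.6) π − 0.6 π^T + 0.47 ŷ
1.6 π = 2.93 − 1.32 + 0.6 × 1.55 − 0.47 × (-0.42) = 2.7374
π = 2.7374 / 1.6 = 1.71

1.71%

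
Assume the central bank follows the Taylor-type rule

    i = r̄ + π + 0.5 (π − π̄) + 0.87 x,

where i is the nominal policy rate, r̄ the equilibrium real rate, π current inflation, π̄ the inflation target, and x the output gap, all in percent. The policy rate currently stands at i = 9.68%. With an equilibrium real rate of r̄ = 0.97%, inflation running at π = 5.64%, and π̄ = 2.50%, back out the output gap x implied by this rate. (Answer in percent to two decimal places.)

1.72%

0.87 x = 9.68 − 0.97 − 5.64 − 0.5 × (5.64 − 2.50) = 1.5
x = 1.5 / 0.87 = 1.72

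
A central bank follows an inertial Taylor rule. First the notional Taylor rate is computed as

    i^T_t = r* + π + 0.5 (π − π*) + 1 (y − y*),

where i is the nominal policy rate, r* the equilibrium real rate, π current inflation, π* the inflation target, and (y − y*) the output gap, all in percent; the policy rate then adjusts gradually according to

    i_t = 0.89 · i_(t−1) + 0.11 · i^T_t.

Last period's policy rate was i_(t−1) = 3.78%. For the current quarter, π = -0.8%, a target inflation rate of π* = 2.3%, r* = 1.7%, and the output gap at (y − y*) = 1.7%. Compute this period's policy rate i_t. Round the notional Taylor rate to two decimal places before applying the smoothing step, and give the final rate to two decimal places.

3.48%

i^T_t = 1.7 + (-0.8) + 0.5 × (-0.8 − 2.3) + 1 × 1.7
   = 1.7 − 0.8 − 1.55 + 1.7 = 1.05
i_t = 0.89 × 3.78 + 0.11 × 1.05 = 3.3642 + 0.1155 = 3.48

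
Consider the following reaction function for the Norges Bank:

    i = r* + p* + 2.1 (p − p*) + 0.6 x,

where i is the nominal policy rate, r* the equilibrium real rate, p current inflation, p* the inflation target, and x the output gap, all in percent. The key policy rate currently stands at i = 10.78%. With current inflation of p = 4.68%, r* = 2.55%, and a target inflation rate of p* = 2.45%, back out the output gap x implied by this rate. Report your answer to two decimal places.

0.6 x = 10.78 − 2.55 − 2.45 − 2.1 × (4.68 − 2.45) = 1.097
x = 1.097 / 0.6 = 1.83

1.83%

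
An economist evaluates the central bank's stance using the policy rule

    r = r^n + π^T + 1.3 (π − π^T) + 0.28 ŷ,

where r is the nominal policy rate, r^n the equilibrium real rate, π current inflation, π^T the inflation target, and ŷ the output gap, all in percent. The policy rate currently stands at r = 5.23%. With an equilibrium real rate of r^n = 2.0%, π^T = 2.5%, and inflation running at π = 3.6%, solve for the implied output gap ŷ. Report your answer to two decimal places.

-2.50%

0.28 ŷ = 5.23 − 2.0 − 2.5 − 1.3 × (3.6 − 2.5) = -0.7
ŷ = -0.7 / 0.28 = -2.50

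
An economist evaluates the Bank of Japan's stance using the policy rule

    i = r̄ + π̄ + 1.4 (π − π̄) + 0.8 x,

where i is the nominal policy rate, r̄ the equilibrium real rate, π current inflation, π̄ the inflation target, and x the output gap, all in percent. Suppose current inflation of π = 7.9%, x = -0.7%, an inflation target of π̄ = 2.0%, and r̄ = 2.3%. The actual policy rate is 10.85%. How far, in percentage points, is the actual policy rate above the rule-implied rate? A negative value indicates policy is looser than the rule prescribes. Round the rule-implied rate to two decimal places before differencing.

i = 2.3 + 2.0 + 1.4 × (7.9 − 2.0) + 0.8 × (-0.7)
   = 2.3 + 2 + 8.26 − 0.56 = 12.00
Deviation = 10.85 − 12.00 = -1.15 pp.

-1.15 pp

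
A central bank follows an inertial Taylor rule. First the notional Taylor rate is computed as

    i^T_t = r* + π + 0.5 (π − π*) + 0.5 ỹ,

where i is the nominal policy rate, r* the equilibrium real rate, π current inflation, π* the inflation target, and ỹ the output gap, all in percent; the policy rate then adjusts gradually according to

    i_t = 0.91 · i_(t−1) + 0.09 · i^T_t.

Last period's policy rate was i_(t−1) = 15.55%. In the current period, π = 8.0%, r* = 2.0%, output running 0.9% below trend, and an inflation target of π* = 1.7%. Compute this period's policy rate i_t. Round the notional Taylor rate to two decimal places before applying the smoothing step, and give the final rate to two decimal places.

15.29%

Output 0.9% below potential → ỹ = -0.9.
i^T_t = 2.0 + 8.0 + 0.5 × (8.0 − 1.7) + 0.5 × (-0.9)
   = 2.0 + 8 + 3.15 − 0.45 = 12.70
i_t = 0.91 × 15.55 + 0.09 × 12.70 = 14.1505 + 1.143 = 15.29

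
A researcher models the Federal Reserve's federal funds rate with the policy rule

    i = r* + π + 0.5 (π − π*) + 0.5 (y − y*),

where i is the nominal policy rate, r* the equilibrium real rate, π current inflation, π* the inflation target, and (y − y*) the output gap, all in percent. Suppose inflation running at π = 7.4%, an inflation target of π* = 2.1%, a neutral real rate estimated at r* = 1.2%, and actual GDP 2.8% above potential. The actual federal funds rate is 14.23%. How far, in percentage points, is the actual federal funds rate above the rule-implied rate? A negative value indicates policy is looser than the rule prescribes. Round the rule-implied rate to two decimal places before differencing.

Output 2.8% above potential → (y − y*) = 2.8.
i = 1.2 + 7.4 + 0.5 × (7.4 − 2.1) + 0.5 × 2.8
   = 1.2 + 7.4 + 2.65 + 1.4 = 12.65
Deviation = 14.23 − 12.65 = 1.58 pp.

1.58 pp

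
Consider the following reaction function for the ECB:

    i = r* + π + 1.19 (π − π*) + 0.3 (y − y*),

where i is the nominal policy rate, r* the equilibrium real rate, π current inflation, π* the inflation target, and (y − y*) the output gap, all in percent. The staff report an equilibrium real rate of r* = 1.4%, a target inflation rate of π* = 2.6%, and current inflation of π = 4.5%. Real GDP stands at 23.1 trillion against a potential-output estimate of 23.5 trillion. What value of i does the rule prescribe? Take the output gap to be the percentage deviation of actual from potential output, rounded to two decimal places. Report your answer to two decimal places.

7.65%

Output gap = 100 × (23.1 − 23.5) / 23.5 = -1.70%.
i = 1.40 + 4.50 + 1.19 × (4.50 − 2.60) + 0.3 × (-1.70)
   = 1.40 + 4.5 + 2.261 − 0.51 = 7.65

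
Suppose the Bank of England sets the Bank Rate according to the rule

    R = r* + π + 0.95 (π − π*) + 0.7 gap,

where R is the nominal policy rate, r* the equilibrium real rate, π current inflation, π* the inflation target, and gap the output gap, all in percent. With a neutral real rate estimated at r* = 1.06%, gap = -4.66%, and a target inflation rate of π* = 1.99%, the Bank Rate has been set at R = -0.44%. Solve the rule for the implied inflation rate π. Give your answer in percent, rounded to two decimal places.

Collecting π: R = r* + (1 + 0.95) π − 0.95 π* + 0.7 gap
1.95 π = -0.44 − 1.06 + 0.95 × 1.99 − 0.7 × (-4.66) = 3.6525
π = 3.6525 / 1.95 = 1.87

1.87%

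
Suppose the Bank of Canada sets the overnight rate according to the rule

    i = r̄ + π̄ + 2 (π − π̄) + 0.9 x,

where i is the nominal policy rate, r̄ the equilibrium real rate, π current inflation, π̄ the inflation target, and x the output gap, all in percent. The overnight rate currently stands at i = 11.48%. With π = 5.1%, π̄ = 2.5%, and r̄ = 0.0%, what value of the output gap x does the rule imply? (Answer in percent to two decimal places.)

4.20%

0.9 x = 11.48 − 0.0 − 2.5 − 2 × (5.1 − 2.5) = 3.78
x = 3.78 / 0.9 = 4.20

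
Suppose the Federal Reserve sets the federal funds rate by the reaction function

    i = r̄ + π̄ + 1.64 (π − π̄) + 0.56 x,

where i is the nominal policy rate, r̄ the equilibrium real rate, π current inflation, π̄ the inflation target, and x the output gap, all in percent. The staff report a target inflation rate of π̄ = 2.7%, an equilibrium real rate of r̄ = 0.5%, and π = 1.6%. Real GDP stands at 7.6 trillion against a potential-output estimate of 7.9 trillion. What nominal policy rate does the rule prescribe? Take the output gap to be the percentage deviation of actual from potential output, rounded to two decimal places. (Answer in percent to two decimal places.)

-0.73%

Output gap = 100 × (7.6 − 7.9) / 7.9 = -3.80%.
i = 0.50 + 2.70 + 1.64 × (1.60 − 2.70) + 0.56 × (-3.80)
   = 0.50 + 2.7 − 1.804 − 2.128 = -0.73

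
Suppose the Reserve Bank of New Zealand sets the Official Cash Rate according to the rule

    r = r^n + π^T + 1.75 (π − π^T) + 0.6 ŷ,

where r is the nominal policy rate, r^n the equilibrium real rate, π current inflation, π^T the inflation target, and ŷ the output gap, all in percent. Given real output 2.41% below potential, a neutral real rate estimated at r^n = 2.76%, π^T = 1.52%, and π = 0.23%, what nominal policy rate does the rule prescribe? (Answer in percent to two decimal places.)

Output 2.41% below potential → ŷ = -2.41.
r = 2.76 + 1.52 + 1.75 × (0.23 − 1.52) + 0.6 × (-2.41)
   = 2.76 + 1.52 − 2.2575 − 1.446 = 0.58

0.58%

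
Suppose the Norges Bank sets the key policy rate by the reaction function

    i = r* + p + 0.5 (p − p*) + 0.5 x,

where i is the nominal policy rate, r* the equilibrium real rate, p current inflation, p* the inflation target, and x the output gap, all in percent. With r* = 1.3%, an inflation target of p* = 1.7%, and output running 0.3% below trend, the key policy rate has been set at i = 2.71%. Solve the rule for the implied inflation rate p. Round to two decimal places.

Output 0.3% below potential → x = -0.3.
Collecting p: i = r* + (1 + 0.5) p − 0.5 p* + 0.5 x
1.5 p = 2.71 − 1.3 + 0.5 × 1.7 − 0.5 × (-0.3) = 2.41
p = 2.41 / 1.5 = 1.61

1.61%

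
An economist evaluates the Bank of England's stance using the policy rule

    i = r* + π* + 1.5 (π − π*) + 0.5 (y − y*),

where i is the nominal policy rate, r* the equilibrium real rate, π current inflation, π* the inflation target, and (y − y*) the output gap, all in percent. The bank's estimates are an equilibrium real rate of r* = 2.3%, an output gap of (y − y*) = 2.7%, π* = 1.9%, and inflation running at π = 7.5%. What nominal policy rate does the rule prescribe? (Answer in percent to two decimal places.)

13.95%

i = 2.3 + 1.9 + 1.5 × (7.5 − 1.9) + 0.5 × 2.7
   = 2.3 + 1.9 + 8.4 + 1.35 = 13.95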